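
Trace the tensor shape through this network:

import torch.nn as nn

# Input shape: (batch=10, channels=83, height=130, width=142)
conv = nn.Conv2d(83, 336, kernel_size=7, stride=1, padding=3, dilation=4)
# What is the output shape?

Input shape: (10, 83, 130, 142)
Output shape: (10, 336, 112, 124)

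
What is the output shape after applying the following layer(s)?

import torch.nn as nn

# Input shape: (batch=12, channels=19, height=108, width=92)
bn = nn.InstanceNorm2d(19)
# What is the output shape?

Input shape: (12, 19, 108, 92)
Output shape: (12, 19, 108, 92)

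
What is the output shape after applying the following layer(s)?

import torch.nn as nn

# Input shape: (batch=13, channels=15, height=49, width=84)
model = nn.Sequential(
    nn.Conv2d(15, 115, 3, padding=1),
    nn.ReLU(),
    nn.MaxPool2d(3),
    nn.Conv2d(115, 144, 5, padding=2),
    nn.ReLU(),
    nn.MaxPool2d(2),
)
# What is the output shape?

Input shape: (13, 15, 49, 84)
  -> after first Conv2d: (13, 115, 49, 84)
  -> after first MaxPool2d: (13, 115, 16, 28)
  -> after second Conv2d: (13, 144, 16, 28)
Output shape: (13, 144, 8, 14)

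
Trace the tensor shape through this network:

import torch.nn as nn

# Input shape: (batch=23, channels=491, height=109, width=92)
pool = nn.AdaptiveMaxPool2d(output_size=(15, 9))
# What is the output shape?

Input shape: (23, 491, 109, 92)
Output shape: (23, 491, 15, 9)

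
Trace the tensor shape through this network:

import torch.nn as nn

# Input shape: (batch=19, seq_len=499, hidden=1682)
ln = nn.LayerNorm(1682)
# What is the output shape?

Input shape: (19, 499, 1682)
Output shape: (19, 499, 1682)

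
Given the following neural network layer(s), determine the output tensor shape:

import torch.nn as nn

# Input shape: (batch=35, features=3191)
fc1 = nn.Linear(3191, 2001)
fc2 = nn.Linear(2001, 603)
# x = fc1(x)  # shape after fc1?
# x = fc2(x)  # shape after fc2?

Input shape: (35, 3191)
  -> after fc1: (35, 2001)
Output shape: (35, 603)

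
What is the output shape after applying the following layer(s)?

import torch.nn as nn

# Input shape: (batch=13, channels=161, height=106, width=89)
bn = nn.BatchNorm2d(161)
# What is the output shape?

Input shape: (13, 161, 106, 89)
Output shape: (13, 161, 106, 89)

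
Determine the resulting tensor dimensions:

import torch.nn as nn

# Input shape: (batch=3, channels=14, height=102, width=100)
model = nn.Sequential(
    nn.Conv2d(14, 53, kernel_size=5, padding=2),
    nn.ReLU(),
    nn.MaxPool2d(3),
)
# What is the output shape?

Input shape: (3, 14, 102, 100)
  -> after Conv2d: (3, 53, 102, 100)
  -> after ReLU: (3, 53, 102, 100)
Output shape: (3, 53, 34, 33)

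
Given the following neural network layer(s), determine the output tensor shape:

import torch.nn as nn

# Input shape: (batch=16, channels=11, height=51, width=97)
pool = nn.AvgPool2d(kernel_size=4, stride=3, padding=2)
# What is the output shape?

Input shape: (16, 11, 51, 97)
Output shape: (16, 11, 18, 33)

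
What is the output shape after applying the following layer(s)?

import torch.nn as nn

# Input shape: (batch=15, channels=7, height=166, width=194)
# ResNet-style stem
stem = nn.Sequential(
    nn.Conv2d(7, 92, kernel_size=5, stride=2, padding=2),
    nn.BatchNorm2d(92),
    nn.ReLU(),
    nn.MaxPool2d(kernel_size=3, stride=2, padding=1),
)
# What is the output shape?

Input shape: (15, 7, 166, 194)
  -> after Conv2d 5x5 stride=2: (15, 92, 83, 97)
Output shape: (15, 92, 42, 49)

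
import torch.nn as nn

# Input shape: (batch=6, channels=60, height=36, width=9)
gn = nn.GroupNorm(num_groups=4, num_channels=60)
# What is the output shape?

Input shape: (6, 60, 36, 9)
Output shape: (6, 60, 36, 9)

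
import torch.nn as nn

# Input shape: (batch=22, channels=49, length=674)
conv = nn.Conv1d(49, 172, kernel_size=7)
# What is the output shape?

Input shape: (22, 49, 674)
Output shape: (22, 172, 668)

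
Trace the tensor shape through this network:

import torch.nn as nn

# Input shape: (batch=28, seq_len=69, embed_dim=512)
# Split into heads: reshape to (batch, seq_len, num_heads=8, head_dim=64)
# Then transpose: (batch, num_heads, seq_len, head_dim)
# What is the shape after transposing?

Input shape: (28, 69, 512)
  -> after reshape: (28, 69, 8, 64)
Output shape: (28, 8, 69, 64)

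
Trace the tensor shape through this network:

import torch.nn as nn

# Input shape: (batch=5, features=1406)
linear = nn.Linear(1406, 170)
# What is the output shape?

Input shape: (5, 1406)
Output shape: (5, 170)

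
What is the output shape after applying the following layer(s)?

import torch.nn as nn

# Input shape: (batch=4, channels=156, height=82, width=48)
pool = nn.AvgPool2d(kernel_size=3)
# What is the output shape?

Input shape: (4, 156, 82, 48)
Output shape: (4, 156, 27, 16)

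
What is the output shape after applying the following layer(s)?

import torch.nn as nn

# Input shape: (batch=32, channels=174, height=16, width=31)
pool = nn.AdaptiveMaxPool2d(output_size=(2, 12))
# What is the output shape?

Input shape: (32, 174, 16, 31)
Output shape: (32, 174, 2, 12)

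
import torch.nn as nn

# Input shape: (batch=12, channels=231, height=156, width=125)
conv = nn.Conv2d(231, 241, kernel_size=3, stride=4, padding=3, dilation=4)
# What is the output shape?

Input shape: (12, 231, 156, 125)
Output shape: (12, 241, 39, 31)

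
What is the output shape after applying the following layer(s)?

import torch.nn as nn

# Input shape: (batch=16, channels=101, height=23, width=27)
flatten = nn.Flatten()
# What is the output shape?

Input shape: (16, 101, 23, 27)
Output shape: (16, 62721)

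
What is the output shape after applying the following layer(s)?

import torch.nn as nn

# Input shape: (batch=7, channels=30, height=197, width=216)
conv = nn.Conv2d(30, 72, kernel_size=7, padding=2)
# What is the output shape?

Input shape: (7, 30, 197, 216)
Output shape: (7, 72, 195, 214)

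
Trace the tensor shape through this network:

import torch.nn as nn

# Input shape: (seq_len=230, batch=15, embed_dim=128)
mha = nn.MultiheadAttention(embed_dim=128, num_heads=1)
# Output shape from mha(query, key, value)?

Input shape: (230, 15, 128)
Output shape: (230, 15, 128)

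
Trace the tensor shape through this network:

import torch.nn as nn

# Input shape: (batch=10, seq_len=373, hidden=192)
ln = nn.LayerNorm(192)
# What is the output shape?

Input shape: (10, 373, 192)
Output shape: (10, 373, 192)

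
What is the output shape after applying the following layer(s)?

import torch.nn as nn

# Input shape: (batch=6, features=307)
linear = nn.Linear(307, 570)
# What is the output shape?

Input shape: (6, 307)
Output shape: (6, 570)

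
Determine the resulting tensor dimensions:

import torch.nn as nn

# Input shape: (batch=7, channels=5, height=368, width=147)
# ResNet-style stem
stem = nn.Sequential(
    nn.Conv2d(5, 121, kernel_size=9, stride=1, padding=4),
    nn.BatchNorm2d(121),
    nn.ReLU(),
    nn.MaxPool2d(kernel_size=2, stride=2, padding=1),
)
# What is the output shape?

Input shape: (7, 5, 368, 147)
  -> after Conv2d 9x9 stride=1: (7, 121, 368, 147)
Output shape: (7, 121, 185, 74)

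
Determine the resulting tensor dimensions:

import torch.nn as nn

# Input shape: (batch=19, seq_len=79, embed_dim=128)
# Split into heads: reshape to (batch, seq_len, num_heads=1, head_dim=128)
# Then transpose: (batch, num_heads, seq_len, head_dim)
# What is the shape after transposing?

Input shape: (19, 79, 128)
  -> after reshape: (19, 79, 1, 128)
Output shape: (19, 1, 79, 128)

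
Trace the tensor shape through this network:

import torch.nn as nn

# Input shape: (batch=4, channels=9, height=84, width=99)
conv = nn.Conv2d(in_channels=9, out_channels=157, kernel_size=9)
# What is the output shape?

Input shape: (4, 9, 84, 99)
Output shape: (4, 157, 76, 91)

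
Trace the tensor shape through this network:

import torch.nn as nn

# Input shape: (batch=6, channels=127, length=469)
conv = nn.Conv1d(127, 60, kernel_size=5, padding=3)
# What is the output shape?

Input shape: (6, 127, 469)
Output shape: (6, 60, 471)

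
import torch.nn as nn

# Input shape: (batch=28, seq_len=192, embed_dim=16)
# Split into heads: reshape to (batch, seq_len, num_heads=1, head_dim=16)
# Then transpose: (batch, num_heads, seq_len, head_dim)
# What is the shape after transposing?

Input shape: (28, 192, 16)
  -> after reshape: (28, 192, 1, 16)
Output shape: (28, 1, 192, 16)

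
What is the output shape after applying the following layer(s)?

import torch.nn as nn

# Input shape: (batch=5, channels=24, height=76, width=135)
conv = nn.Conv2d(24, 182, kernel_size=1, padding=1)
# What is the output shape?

Input shape: (5, 24, 76, 135)
Output shape: (5, 182, 78, 137)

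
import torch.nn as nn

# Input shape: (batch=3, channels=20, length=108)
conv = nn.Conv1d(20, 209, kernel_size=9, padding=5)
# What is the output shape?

Input shape: (3, 20, 108)
Output shape: (3, 209, 110)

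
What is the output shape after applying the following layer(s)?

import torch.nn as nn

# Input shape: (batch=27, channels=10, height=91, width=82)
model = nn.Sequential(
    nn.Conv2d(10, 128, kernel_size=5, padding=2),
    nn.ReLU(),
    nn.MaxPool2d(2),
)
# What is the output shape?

Input shape: (27, 10, 91, 82)
  -> after Conv2d: (27, 128, 91, 82)
  -> after ReLU: (27, 128, 91, 82)
Output shape: (27, 128, 45, 41)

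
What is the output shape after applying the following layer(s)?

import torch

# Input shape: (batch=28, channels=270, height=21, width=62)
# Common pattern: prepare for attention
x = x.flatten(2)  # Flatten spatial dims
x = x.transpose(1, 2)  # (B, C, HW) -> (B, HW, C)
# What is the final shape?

Input shape: (28, 270, 21, 62)
  -> after flatten(2): (28, 270, 1302)
Output shape: (28, 1302, 270)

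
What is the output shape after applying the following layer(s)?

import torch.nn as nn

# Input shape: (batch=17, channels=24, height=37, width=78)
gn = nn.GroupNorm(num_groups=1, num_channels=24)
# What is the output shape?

Input shape: (17, 24, 37, 78)
Output shape: (17, 24, 37, 78)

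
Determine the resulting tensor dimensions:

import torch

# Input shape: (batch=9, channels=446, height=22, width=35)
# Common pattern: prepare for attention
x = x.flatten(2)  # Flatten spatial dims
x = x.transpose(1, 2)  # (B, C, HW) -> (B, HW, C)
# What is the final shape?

Input shape: (9, 446, 22, 35)
  -> after flatten(2): (9, 446, 770)
Output shape: (9, 770, 446)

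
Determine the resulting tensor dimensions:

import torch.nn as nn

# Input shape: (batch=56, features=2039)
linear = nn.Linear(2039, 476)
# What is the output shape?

Input shape: (56, 2039)
Output shape: (56, 476)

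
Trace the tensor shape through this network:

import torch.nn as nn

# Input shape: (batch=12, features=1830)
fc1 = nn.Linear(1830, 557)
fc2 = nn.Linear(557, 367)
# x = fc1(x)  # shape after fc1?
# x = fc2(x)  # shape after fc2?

Input shape: (12, 1830)
  -> after fc1: (12, 557)
Output shape: (12, 367)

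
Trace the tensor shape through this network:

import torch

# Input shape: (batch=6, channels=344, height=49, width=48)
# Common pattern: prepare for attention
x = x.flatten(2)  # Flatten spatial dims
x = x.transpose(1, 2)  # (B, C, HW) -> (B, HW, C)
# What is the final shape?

Input shape: (6, 344, 49, 48)
  -> after flatten(2): (6, 344, 2352)
Output shape: (6, 2352, 344)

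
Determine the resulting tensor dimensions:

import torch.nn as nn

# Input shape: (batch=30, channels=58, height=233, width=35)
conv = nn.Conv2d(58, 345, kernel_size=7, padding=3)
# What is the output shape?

Input shape: (30, 58, 233, 35)
Output shape: (30, 345, 233, 35)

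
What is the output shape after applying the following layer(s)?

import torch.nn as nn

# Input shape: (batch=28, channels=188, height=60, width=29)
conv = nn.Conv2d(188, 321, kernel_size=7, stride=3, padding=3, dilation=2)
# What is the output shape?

Input shape: (28, 188, 60, 29)
Output shape: (28, 321, 18, 8)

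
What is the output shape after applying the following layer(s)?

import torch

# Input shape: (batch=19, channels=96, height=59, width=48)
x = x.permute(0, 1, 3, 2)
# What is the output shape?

Input shape: (19, 96, 59, 48)
Output shape: (19, 96, 48, 59)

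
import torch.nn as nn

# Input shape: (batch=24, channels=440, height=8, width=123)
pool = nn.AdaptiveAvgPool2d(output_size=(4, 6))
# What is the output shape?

Input shape: (24, 440, 8, 123)
Output shape: (24, 440, 4, 6)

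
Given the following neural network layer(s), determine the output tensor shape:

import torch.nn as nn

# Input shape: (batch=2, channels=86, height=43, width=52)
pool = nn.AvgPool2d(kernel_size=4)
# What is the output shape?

Input shape: (2, 86, 43, 52)
Output shape: (2, 86, 10, 13)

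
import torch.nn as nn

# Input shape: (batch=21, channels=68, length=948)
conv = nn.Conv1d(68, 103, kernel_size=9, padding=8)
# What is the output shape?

Input shape: (21, 68, 948)
Output shape: (21, 103, 956)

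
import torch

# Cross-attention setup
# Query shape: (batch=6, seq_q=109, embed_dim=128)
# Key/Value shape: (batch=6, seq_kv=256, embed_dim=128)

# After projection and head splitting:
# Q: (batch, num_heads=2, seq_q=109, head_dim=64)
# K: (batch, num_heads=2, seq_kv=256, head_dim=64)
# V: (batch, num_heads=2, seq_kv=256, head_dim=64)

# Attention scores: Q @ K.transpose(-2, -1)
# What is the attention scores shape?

Input shape: (6, 109, 128)
Output shape: (6, 2, 109, 256)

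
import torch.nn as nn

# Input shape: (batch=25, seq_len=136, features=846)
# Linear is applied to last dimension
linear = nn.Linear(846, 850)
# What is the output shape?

Input shape: (25, 136, 846)
Output shape: (25, 136, 850)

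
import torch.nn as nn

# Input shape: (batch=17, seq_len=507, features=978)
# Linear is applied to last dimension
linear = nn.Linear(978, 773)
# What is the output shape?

Input shape: (17, 507, 978)
Output shape: (17, 507, 773)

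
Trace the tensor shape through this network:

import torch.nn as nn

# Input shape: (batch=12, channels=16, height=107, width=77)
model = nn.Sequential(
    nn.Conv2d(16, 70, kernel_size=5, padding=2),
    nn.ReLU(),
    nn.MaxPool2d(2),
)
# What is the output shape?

Input shape: (12, 16, 107, 77)
  -> after Conv2d: (12, 70, 107, 77)
  -> after ReLU: (12, 70, 107, 77)
Output shape: (12, 70, 53, 38)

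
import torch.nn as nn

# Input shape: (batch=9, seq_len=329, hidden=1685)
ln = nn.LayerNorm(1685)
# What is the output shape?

Input shape: (9, 329, 1685)
Output shape: (9, 329, 1685)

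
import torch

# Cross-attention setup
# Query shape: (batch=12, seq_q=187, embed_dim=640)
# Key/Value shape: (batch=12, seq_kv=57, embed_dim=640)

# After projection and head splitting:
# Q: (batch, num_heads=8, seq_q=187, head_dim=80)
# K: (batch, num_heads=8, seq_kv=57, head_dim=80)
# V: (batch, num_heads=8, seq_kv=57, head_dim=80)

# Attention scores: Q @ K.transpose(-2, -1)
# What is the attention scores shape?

Input shape: (12, 187, 640)
Output shape: (12, 8, 187, 57)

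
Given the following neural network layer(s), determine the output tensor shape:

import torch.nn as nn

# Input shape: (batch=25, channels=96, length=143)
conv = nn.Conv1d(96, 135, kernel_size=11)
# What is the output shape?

Input shape: (25, 96, 143)
Output shape: (25, 135, 133)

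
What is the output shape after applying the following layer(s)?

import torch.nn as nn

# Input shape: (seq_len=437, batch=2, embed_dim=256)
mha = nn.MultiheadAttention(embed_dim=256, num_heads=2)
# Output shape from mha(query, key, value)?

Input shape: (437, 2, 256)
Output shape: (437, 2, 256)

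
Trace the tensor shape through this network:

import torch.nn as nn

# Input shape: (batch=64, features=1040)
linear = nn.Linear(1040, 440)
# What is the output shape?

Input shape: (64, 1040)
Output shape: (64, 440)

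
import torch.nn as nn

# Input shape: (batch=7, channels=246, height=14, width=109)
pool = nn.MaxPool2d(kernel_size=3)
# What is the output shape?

Input shape: (7, 246, 14, 109)
Output shape: (7, 246, 4, 36)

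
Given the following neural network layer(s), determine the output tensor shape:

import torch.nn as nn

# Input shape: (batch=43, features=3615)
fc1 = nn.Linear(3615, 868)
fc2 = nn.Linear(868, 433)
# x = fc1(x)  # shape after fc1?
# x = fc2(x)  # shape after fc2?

Input shape: (43, 3615)
  -> after fc1: (43, 868)
Output shape: (43, 433)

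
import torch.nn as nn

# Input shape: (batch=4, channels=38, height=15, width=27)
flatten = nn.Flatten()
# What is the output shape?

Input shape: (4, 38, 15, 27)
Output shape: (4, 15390)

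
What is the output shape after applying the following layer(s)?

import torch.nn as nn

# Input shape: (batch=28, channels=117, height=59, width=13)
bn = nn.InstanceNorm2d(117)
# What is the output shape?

Input shape: (28, 117, 59, 13)
Output shape: (28, 117, 59, 13)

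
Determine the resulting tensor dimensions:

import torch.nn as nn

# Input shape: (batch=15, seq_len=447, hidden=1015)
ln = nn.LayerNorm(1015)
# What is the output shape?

Input shape: (15, 447, 1015)
Output shape: (15, 447, 1015)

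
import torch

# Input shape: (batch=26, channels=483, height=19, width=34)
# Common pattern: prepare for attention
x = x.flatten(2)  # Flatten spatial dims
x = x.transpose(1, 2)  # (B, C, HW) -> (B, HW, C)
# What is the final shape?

Input shape: (26, 483, 19, 34)
  -> after flatten(2): (26, 483, 646)
Output shape: (26, 646, 483)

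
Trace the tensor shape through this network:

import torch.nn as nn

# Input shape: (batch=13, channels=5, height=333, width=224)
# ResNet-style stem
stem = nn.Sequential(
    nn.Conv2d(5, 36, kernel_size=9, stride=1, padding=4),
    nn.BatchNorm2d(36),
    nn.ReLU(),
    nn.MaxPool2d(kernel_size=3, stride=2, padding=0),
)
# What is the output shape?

Input shape: (13, 5, 333, 224)
  -> after Conv2d 9x9 stride=1: (13, 36, 333, 224)
Output shape: (13, 36, 166, 111)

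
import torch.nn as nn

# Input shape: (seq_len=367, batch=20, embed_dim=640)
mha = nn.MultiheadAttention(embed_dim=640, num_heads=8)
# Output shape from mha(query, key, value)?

Input shape: (367, 20, 640)
Output shape: (367, 20, 640)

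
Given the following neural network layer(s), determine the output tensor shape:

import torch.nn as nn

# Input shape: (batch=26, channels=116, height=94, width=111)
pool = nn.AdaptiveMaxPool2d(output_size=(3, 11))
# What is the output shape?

Input shape: (26, 116, 94, 111)
Output shape: (26, 116, 3, 11)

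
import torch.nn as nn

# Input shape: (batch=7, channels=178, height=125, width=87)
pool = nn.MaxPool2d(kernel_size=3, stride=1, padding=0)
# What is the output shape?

Input shape: (7, 178, 125, 87)
Output shape: (7, 178, 123, 85)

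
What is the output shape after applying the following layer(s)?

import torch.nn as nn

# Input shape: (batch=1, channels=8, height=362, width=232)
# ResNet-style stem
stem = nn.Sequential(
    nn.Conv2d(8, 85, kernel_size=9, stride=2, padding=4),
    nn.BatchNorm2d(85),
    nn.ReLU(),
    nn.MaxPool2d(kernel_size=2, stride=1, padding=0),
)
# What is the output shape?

Input shape: (1, 8, 362, 232)
  -> after Conv2d 9x9 stride=2: (1, 85, 181, 116)
Output shape: (1, 85, 180, 115)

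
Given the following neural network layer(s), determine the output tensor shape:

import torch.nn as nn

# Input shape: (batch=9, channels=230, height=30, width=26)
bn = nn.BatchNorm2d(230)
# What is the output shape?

Input shape: (9, 230, 30, 26)
Output shape: (9, 230, 30, 26)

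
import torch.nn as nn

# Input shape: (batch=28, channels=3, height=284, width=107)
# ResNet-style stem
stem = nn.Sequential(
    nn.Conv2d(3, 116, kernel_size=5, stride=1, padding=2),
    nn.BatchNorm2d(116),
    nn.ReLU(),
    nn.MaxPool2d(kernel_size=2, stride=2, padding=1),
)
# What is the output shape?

Input shape: (28, 3, 284, 107)
  -> after Conv2d 5x5 stride=1: (28, 116, 284, 107)
Output shape: (28, 116, 143, 54)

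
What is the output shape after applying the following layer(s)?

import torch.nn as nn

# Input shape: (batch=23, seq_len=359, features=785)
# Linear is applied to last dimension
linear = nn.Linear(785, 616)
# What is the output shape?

Input shape: (23, 359, 785)
Output shape: (23, 359, 616)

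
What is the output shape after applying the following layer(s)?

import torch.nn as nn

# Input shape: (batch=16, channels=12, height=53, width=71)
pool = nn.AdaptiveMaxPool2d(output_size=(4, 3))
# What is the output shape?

Input shape: (16, 12, 53, 71)
Output shape: (16, 12, 4, 3)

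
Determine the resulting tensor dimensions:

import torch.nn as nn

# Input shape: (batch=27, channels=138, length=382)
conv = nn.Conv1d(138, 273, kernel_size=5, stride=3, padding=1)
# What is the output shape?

Input shape: (27, 138, 382)
Output shape: (27, 273, 127)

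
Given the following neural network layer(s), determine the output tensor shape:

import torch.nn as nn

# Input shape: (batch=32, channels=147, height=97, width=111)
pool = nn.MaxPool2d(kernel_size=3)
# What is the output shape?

Input shape: (32, 147, 97, 111)
Output shape: (32, 147, 32, 37)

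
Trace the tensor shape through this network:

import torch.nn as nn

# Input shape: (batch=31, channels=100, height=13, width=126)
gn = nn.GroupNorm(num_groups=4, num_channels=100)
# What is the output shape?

Input shape: (31, 100, 13, 126)
Output shape: (31, 100, 13, 126)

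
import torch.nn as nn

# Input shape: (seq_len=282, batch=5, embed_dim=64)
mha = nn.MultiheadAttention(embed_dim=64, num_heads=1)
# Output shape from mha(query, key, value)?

Input shape: (282, 5, 64)
Output shape: (282, 5, 64)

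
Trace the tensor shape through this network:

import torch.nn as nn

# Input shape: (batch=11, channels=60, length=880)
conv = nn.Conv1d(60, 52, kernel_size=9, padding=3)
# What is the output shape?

Input shape: (11, 60, 880)
Output shape: (11, 52, 878)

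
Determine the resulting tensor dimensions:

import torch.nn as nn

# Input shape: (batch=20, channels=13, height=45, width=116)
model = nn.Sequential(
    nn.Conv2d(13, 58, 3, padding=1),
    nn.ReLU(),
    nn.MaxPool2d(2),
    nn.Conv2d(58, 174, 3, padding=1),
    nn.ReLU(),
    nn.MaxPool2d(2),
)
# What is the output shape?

Input shape: (20, 13, 45, 116)
  -> after first Conv2d: (20, 58, 45, 116)
  -> after first MaxPool2d: (20, 58, 22, 58)
  -> after second Conv2d: (20, 174, 22, 58)
Output shape: (20, 174, 11, 29)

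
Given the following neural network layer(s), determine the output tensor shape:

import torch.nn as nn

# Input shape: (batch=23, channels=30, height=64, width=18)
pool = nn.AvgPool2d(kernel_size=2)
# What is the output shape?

Input shape: (23, 30, 64, 18)
Output shape: (23, 30, 32, 9)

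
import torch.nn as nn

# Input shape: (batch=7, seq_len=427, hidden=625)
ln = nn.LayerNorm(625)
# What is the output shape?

Input shape: (7, 427, 625)
Output shape: (7, 427, 625)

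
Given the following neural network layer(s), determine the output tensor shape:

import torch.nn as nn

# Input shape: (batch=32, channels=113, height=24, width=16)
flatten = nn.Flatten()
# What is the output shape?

Input shape: (32, 113, 24, 16)
Output shape: (32, 43392)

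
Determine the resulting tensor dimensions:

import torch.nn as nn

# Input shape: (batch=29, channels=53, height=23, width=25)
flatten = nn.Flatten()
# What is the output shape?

Input shape: (29, 53, 23, 25)
Output shape: (29, 30475)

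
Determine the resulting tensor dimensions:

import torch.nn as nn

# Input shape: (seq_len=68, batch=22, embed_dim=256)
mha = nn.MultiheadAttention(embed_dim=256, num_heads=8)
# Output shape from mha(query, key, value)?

Input shape: (68, 22, 256)
Output shape: (68, 22, 256)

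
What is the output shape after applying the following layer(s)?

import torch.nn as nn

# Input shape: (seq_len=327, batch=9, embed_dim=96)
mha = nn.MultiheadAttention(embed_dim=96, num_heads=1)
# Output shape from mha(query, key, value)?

Input shape: (327, 9, 96)
Output shape: (327, 9, 96)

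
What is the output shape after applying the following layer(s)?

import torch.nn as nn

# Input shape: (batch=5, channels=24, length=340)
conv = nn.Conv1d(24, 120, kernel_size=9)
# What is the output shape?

Input shape: (5, 24, 340)
Output shape: (5, 120, 332)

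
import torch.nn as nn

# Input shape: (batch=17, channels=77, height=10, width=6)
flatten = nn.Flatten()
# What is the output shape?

Input shape: (17, 77, 10, 6)
Output shape: (17, 4620)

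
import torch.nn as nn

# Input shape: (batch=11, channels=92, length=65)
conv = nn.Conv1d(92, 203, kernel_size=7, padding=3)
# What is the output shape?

Input shape: (11, 92, 65)
Output shape: (11, 203, 65)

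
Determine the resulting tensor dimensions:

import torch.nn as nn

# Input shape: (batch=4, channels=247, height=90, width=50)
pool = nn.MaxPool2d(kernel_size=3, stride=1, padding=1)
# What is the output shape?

Input shape: (4, 247, 90, 50)
Output shape: (4, 247, 90, 50)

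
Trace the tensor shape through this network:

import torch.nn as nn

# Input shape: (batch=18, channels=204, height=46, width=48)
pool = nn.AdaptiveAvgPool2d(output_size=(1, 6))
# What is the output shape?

Input shape: (18, 204, 46, 48)
Output shape: (18, 204, 1, 6)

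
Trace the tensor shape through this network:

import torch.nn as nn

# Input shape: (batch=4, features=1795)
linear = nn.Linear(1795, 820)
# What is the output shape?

Input shape: (4, 1795)
Output shape: (4, 820)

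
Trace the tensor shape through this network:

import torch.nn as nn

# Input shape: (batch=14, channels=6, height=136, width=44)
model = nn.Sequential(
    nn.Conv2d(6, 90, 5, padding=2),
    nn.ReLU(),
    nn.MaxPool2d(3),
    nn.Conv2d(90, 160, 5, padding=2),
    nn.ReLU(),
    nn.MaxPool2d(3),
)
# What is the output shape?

Input shape: (14, 6, 136, 44)
  -> after first Conv2d: (14, 90, 136, 44)
  -> after first MaxPool2d: (14, 90, 45, 14)
  -> after second Conv2d: (14, 160, 45, 14)
Output shape: (14, 160, 15, 4)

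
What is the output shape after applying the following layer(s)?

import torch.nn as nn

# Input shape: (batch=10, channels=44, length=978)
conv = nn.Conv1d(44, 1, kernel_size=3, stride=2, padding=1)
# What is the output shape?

Input shape: (10, 44, 978)
Output shape: (10, 1, 489)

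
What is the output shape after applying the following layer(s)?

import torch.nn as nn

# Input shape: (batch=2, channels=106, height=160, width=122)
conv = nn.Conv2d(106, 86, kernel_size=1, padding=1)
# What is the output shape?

Input shape: (2, 106, 160, 122)
Output shape: (2, 86, 162, 124)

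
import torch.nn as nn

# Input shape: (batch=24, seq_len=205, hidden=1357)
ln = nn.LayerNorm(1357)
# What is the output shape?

Input shape: (24, 205, 1357)
Output shape: (24, 205, 1357)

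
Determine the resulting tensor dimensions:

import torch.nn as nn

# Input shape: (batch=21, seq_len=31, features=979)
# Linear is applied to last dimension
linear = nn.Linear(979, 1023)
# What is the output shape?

Input shape: (21, 31, 979)
Output shape: (21, 31, 1023)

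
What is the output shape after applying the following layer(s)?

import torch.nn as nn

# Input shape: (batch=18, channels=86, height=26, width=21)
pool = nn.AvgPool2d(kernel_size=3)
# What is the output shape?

Input shape: (18, 86, 26, 21)
Output shape: (18, 86, 8, 7)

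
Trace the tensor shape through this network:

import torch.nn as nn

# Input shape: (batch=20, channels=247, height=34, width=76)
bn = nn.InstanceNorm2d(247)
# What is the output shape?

Input shape: (20, 247, 34, 76)
Output shape: (20, 247, 34, 76)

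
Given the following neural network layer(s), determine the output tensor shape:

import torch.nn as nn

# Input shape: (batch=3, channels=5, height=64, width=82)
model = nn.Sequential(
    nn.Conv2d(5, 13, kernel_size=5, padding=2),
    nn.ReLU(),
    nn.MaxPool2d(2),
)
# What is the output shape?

Input shape: (3, 5, 64, 82)
  -> after Conv2d: (3, 13, 64, 82)
  -> after ReLU: (3, 13, 64, 82)
Output shape: (3, 13, 32, 41)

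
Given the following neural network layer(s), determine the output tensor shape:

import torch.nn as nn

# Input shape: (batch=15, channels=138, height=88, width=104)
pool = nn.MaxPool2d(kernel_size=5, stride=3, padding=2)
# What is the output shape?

Input shape: (15, 138, 88, 104)
Output shape: (15, 138, 30, 35)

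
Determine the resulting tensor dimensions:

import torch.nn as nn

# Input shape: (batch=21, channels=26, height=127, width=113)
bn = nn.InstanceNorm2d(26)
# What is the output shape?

Input shape: (21, 26, 127, 113)
Output shape: (21, 26, 127, 113)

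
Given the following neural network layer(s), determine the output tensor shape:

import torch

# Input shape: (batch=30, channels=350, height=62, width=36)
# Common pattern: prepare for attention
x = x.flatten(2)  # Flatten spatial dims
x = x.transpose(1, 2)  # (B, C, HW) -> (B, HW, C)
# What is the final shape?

Input shape: (30, 350, 62, 36)
  -> after flatten(2): (30, 350, 2232)
Output shape: (30, 2232, 350)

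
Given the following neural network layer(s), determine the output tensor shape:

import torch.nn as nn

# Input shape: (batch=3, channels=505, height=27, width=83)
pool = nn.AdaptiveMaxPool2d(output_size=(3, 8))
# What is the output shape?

Input shape: (3, 505, 27, 83)
Output shape: (3, 505, 3, 8)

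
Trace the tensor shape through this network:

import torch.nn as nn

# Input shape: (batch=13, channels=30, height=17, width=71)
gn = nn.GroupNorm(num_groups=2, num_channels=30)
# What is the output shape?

Input shape: (13, 30, 17, 71)
Output shape: (13, 30, 17, 71)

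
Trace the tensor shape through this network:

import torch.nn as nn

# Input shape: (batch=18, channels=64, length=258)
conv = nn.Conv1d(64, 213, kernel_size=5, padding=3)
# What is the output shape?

Input shape: (18, 64, 258)
Output shape: (18, 213, 260)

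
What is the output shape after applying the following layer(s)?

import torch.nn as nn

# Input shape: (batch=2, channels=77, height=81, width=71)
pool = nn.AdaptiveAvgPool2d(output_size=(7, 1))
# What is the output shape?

Input shape: (2, 77, 81, 71)
Output shape: (2, 77, 7, 1)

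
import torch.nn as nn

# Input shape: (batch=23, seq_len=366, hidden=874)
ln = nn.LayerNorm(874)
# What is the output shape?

Input shape: (23, 366, 874)
Output shape: (23, 366, 874)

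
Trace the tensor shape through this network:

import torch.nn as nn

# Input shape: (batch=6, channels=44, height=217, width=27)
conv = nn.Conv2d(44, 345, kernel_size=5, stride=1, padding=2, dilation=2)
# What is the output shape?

Input shape: (6, 44, 217, 27)
Output shape: (6, 345, 213, 23)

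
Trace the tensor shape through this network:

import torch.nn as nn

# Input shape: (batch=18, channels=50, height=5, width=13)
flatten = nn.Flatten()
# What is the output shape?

Input shape: (18, 50, 5, 13)
Output shape: (18, 3250)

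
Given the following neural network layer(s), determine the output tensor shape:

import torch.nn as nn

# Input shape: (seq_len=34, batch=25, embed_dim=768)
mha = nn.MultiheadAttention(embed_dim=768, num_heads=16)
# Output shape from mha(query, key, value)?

Input shape: (34, 25, 768)
Output shape: (34, 25, 768)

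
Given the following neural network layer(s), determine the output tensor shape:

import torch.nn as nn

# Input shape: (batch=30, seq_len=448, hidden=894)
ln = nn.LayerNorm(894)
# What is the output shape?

Input shape: (30, 448, 894)
Output shape: (30, 448, 894)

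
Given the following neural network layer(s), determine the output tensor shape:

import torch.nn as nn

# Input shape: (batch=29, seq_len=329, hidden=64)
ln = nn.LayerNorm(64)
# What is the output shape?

Input shape: (29, 329, 64)
Output shape: (29, 329, 64)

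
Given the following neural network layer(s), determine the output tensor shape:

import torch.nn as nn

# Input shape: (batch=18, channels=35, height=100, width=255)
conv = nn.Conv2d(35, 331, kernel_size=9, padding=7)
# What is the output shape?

Input shape: (18, 35, 100, 255)
Output shape: (18, 331, 106, 261)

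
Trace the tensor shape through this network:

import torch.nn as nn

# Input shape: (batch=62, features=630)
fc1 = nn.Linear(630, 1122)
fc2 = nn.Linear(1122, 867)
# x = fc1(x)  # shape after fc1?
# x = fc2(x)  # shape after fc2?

Input shape: (62, 630)
  -> after fc1: (62, 1122)
Output shape: (62, 867)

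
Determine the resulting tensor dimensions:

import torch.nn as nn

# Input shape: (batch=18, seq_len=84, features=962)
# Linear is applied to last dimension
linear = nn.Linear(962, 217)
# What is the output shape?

Input shape: (18, 84, 962)
Output shape: (18, 84, 217)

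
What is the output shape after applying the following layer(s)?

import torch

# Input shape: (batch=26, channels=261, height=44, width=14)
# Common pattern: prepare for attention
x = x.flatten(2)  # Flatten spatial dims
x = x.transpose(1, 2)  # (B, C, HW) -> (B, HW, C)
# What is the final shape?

Input shape: (26, 261, 44, 14)
  -> after flatten(2): (26, 261, 616)
Output shape: (26, 616, 261)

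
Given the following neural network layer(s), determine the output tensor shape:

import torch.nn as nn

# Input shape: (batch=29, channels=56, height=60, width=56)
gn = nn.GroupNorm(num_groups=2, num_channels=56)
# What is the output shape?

Input shape: (29, 56, 60, 56)
Output shape: (29, 56, 60, 56)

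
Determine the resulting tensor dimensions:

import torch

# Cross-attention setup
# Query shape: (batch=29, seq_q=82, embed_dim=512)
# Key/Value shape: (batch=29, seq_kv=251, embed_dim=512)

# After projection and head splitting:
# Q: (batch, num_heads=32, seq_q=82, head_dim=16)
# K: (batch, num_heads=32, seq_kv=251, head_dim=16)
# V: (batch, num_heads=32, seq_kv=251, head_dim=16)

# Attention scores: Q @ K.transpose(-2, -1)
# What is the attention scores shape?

Input shape: (29, 82, 512)
Output shape: (29, 32, 82, 251)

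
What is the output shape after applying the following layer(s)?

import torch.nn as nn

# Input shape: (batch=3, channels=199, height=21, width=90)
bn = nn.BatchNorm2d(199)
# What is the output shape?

Input shape: (3, 199, 21, 90)
Output shape: (3, 199, 21, 90)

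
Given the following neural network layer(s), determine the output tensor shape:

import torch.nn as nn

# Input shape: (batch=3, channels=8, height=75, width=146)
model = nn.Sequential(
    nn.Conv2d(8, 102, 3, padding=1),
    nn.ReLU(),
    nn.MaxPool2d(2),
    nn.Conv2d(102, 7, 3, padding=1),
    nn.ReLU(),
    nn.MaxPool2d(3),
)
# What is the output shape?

Input shape: (3, 8, 75, 146)
  -> after first Conv2d: (3, 102, 75, 146)
  -> after first MaxPool2d: (3, 102, 37, 73)
  -> after second Conv2d: (3, 7, 37, 73)
Output shape: (3, 7, 12, 24)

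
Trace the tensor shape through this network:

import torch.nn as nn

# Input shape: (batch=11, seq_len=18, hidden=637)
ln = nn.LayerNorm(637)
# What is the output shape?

Input shape: (11, 18, 637)
Output shape: (11, 18, 637)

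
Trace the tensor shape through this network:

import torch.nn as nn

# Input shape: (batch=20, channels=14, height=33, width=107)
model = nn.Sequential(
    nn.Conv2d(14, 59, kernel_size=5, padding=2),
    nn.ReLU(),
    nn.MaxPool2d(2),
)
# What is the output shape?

Input shape: (20, 14, 33, 107)
  -> after Conv2d: (20, 59, 33, 107)
  -> after ReLU: (20, 59, 33, 107)
Output shape: (20, 59, 16, 53)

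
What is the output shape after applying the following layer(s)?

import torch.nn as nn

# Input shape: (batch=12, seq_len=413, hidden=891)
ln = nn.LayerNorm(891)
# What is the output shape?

Input shape: (12, 413, 891)
Output shape: (12, 413, 891)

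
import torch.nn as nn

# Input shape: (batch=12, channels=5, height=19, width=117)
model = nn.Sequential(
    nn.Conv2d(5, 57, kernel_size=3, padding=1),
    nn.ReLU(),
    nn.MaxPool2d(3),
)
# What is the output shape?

Input shape: (12, 5, 19, 117)
  -> after Conv2d: (12, 57, 19, 117)
  -> after ReLU: (12, 57, 19, 117)
Output shape: (12, 57, 6, 39)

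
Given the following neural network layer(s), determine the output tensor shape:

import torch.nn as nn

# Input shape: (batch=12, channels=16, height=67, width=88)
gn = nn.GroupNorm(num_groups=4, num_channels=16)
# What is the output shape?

Input shape: (12, 16, 67, 88)
Output shape: (12, 16, 67, 88)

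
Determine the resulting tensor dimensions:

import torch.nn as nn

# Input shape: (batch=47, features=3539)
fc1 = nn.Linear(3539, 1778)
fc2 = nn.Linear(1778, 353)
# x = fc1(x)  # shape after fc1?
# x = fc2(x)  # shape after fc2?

Input shape: (47, 3539)
  -> after fc1: (47, 1778)
Output shape: (47, 353)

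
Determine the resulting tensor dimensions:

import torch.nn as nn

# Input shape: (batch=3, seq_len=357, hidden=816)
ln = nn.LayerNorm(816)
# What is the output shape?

Input shape: (3, 357, 816)
Output shape: (3, 357, 816)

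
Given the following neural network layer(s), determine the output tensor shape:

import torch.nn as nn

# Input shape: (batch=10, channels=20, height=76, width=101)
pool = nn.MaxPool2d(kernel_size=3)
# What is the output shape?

Input shape: (10, 20, 76, 101)
Output shape: (10, 20, 25, 33)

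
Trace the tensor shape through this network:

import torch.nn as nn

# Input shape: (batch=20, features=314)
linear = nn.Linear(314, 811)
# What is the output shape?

Input shape: (20, 314)
Output shape: (20, 811)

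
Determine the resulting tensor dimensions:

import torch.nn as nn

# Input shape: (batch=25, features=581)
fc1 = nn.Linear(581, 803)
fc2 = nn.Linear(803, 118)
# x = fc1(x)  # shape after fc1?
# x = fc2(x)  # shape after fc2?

Input shape: (25, 581)
  -> after fc1: (25, 803)
Output shape: (25, 118)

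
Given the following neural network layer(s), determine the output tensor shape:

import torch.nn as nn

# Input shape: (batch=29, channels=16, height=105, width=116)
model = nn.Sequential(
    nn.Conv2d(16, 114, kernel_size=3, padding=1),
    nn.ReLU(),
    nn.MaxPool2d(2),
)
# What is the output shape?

Input shape: (29, 16, 105, 116)
  -> after Conv2d: (29, 114, 105, 116)
  -> after ReLU: (29, 114, 105, 116)
Output shape: (29, 114, 52, 58)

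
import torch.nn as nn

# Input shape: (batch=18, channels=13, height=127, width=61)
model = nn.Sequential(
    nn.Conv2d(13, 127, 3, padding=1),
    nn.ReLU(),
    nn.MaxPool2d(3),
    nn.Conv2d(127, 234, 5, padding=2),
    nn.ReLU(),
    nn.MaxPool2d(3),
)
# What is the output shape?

Input shape: (18, 13, 127, 61)
  -> after first Conv2d: (18, 127, 127, 61)
  -> after first MaxPool2d: (18, 127, 42, 20)
  -> after second Conv2d: (18, 234, 42, 20)
Output shape: (18, 234, 14, 6)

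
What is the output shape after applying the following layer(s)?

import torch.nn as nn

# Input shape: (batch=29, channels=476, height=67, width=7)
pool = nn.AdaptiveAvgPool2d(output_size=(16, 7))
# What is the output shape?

Input shape: (29, 476, 67, 7)
Output shape: (29, 476, 16, 7)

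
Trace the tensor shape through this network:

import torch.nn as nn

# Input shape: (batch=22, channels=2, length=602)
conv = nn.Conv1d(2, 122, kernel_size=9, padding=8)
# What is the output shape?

Input shape: (22, 2, 602)
Output shape: (22, 122, 610)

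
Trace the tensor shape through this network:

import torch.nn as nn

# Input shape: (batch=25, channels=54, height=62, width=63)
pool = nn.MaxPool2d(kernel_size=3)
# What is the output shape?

Input shape: (25, 54, 62, 63)
Output shape: (25, 54, 20, 21)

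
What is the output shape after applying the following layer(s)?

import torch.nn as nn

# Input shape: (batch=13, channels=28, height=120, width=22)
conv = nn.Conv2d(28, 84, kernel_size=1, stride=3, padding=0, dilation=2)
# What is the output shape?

Input shape: (13, 28, 120, 22)
Output shape: (13, 84, 40, 8)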